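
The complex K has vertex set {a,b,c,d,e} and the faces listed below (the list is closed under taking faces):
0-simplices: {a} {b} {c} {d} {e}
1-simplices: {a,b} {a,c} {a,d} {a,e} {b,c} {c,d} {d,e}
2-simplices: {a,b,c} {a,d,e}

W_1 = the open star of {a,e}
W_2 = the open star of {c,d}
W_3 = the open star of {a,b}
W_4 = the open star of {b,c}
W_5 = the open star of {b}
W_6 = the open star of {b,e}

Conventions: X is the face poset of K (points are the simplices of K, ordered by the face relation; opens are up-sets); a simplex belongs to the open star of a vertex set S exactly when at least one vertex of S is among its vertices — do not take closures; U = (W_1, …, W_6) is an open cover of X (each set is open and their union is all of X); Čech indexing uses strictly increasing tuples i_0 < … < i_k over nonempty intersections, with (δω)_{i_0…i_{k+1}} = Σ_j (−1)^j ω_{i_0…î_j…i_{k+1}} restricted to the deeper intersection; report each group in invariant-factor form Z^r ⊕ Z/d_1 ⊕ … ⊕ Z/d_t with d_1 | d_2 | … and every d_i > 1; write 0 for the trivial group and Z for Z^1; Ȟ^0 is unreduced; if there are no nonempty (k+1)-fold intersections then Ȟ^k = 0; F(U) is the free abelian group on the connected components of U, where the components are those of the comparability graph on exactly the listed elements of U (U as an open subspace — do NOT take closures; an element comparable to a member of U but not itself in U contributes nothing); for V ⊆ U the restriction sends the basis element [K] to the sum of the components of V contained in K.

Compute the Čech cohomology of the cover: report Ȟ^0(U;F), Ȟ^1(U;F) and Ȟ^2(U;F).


nerve simplices:
  W1={{a},{e},{a,b},{a,c},{a,d},{a,e},{d,e},{a,b,c},{a,d,e}} W2={{c},{d},{a,c},{a,d},{b,c},{c,d},{d,e},{a,b,c},{a,d,e}} W3={{a},{b},{a,b},{a,c},{a,d},{a,e},{b,c},{a,b,c},{a,d,e}} W4={{b},{c},{a,b},{a,c},{b,c},{c,d},{a,b,c}} W5={{b},{a,b},{b,c},{a,b,c}} W6={{b},{e},{a,b},{a,e},{b,c},{d,e},{a,b,c},{a,d,e}}
  W12={{a,c},{a,d},{d,e},{a,b,c},{a,d,e}} W13={{a},{a,b},{a,c},{a,d},{a,e},{a,b,c},{a,d,e}} W14={{a,b},{a,c},{a,b,c}} W15={{a,b},{a,b,c}} W16={{e},{a,b},{a,e},{d,e},{a,b,c},{a,d,e}} W23={{a,c},{a,d},{b,c},{a,b,c},{a,d,e}} W24={{c},{a,c},{b,c},{c,d},{a,b,c}} W25={{b,c},{a,b,c}} W26={{b,c},{d,e},{a,b,c},{a,d,e}} W34={{b},{a,b},{a,c},{b,c},{a,b,c}} W35={{b},{a,b},{b,c},{a,b,c}} W36={{b},{a,b},{a,e},{b,c},{a,b,c},{a,d,e}} W45={{b},{a,b},{b,c},{a,b,c}} W46={{b},{a,b},{b,c},{a,b,c}} W56={{b},{a,b},{b,c},{a,b,c}}
  W123={{a,c},{a,d},{a,b,c},{a,d,e}} W124={{a,c},{a,b,c}} W125={{a,b,c}} W126={{d,e},{a,b,c},{a,d,e}} W134={{a,b},{a,c},{a,b,c}} W135={{a,b},{a,b,c}} W136={{a,b},{a,e},{a,b,c},{a,d,e}} W145={{a,b},{a,b,c}} W146={{a,b},{a,b,c}} W156={{a,b},{a,b,c}} W234={{a,c},{b,c},{a,b,c}} W235={{b,c},{a,b,c}} W236={{b,c},{a,b,c},{a,d,e}} W245={{b,c},{a,b,c}} W246={{b,c},{a,b,c}} W256={{b,c},{a,b,c}} W345={{b},{a,b},{b,c},{a,b,c}} W346={{b},{a,b},{b,c},{a,b,c}} W356={{b},{a,b},{b,c},{a,b,c}} W456={{b},{a,b},{b,c},{a,b,c}}
  W1234={{a,c},{a,b,c}} W1235={{a,b,c}} W1236={{a,b,c},{a,d,e}} W1245={{a,b,c}} W1246={{a,b,c}} W1256={{a,b,c}} W1345={{a,b},{a,b,c}} W1346={{a,b},{a,b,c}} W1356={{a,b},{a,b,c}} W1456={{a,b},{a,b,c}} W2345={{b,c},{a,b,c}} W2346={{b,c},{a,b,c}} W2356={{b,c},{a,b,c}} W2456={{b,c},{a,b,c}} W3456={{b},{a,b},{b,c},{a,b,c}}
  W12345={{a,b,c}} W12346={{a,b,c}} W12356={{a,b,c}} W12456={{a,b,c}} W13456={{a,b},{a,b,c}} W23456={{b,c},{a,b,c}}
  W123456={{a,b,c}}
components per intersection:
  W1: {{a},{e},{a,b},{a,c},{a,d},{a,e},{d,e},{a,b,c},{a,d,e}}
  W2: {{c},{d},{a,c},{a,d},{b,c},{c,d},{d,e},{a,b,c},{a,d,e}}
  W3: {{a},{b},{a,b},{a,c},{a,d},{a,e},{b,c},{a,b,c},{a,d,e}}
  W4: {{b},{c},{a,b},{a,c},{b,c},{c,d},{a,b,c}}
  W5: {{b},{a,b},{b,c},{a,b,c}}
  W6: {{b},{a,b},{b,c},{a,b,c}} {{e},{a,e},{d,e},{a,d,e}}
  W12: {{a,c},{a,b,c}} {{a,d},{d,e},{a,d,e}}
  W13: {{a},{a,b},{a,c},{a,d},{a,e},{a,b,c},{a,d,e}}
  W14: {{a,b},{a,c},{a,b,c}}
  W15: {{a,b},{a,b,c}}
  W16: {{e},{a,e},{d,e},{a,d,e}} {{a,b},{a,b,c}}
  W23: {{a,c},{b,c},{a,b,c}} {{a,d},{a,d,e}}
  W24: {{c},{a,c},{b,c},{c,d},{a,b,c}}
  W25: {{b,c},{a,b,c}}
  W26: {{b,c},{a,b,c}} {{d,e},{a,d,e}}
  W34: {{b},{a,b},{a,c},{b,c},{a,b,c}}
  W35: {{b},{a,b},{b,c},{a,b,c}}
  W36: {{b},{a,b},{b,c},{a,b,c}} {{a,e},{a,d,e}}
  W45: {{b},{a,b},{b,c},{a,b,c}}
  W46: {{b},{a,b},{b,c},{a,b,c}}
  W56: {{b},{a,b},{b,c},{a,b,c}}
  W123: {{a,c},{a,b,c}} {{a,d},{a,d,e}}
  W124: {{a,c},{a,b,c}}
  W125: {{a,b,c}}
  W126: {{d,e},{a,d,e}} {{a,b,c}}
  W134: {{a,b},{a,c},{a,b,c}}
  W135: {{a,b},{a,b,c}}
  W136: {{a,b},{a,b,c}} {{a,e},{a,d,e}}
  W145: {{a,b},{a,b,c}}
  W146: {{a,b},{a,b,c}}
  W156: {{a,b},{a,b,c}}
  W234: {{a,c},{b,c},{a,b,c}}
  W235: {{b,c},{a,b,c}}
  W236: {{b,c},{a,b,c}} {{a,d,e}}
  W245: {{b,c},{a,b,c}}
  W246: {{b,c},{a,b,c}}
  W256: {{b,c},{a,b,c}}
  W345: {{b},{a,b},{b,c},{a,b,c}}
  W346: {{b},{a,b},{b,c},{a,b,c}}
  W356: {{b},{a,b},{b,c},{a,b,c}}
  W456: {{b},{a,b},{b,c},{a,b,c}}
  W1234: {{a,c},{a,b,c}}
  W1235: {{a,b,c}}
  W1236: {{a,b,c}} {{a,d,e}}
  W1245: {{a,b,c}}
  W1246: {{a,b,c}}
  W1256: {{a,b,c}}
  W1345: {{a,b},{a,b,c}}
  W1346: {{a,b},{a,b,c}}
  W1356: {{a,b},{a,b,c}}
  W1456: {{a,b},{a,b,c}}
  W2345: {{b,c},{a,b,c}}
  W2346: {{b,c},{a,b,c}}
  W2356: {{b,c},{a,b,c}}
  W2456: {{b,c},{a,b,c}}
  W3456: {{b},{a,b},{b,c},{a,b,c}}
  W12345: {{a,b,c}}
  W12346: {{a,b,c}}
  W12356: {{a,b,c}}
  W12456: {{a,b,c}}
  W13456: {{a,b},{a,b,c}}
  W23456: {{b,c},{a,b,c}}
  W123456: {{a,b,c}}
C dims 7,20,24,16; δ0: rk 6, SNF 1^6; δ1: rk 13, SNF 1^13; δ2: rk 11, SNF 1^11
degree 0: 7−6−0 = 1 → Ȟ^0 ≅ Z
degree 1: 20−13−6 = 1 → Ȟ^1 ≅ Z
degree 2: 24−11−13 = 0 → Ȟ^2 ≅ 0

Ȟ^0 = Z; Ȟ^1 = Z; Ȟ^2 = 0


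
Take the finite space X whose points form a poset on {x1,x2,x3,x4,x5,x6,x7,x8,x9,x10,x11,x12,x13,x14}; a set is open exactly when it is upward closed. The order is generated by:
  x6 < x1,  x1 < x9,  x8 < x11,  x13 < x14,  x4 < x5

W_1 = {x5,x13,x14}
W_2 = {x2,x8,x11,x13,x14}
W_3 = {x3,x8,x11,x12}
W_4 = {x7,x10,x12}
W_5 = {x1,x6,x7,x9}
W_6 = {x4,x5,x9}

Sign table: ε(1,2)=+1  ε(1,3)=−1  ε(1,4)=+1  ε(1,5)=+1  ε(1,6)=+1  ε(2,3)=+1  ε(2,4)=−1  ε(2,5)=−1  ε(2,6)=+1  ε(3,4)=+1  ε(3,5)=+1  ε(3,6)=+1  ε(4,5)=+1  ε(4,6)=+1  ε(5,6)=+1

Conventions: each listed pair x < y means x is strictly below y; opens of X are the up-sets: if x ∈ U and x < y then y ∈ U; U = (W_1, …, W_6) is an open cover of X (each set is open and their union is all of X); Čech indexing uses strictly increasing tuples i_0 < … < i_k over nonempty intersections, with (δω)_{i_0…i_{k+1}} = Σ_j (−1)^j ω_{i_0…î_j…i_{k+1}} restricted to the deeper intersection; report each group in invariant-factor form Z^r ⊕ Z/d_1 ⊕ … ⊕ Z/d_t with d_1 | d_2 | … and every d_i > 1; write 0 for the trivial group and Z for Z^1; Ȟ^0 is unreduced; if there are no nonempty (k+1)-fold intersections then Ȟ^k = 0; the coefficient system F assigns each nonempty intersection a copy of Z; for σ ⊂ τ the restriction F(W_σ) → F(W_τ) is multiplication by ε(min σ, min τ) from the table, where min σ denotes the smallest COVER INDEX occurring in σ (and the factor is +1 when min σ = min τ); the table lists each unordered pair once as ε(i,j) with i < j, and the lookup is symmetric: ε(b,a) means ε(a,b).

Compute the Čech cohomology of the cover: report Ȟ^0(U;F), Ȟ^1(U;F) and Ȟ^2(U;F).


cover nerve:
  W12={x13,x14} W16={x5} W23={x8,x11} W34={x12} W45={x7} W56={x9}
C dims 6,6; δ0: rk 5, SNF 1^5
Ȟ^0: (6−5)−0=1 ⇒ Z
Ȟ^1: (6−0)−5=1 ⇒ Z
Ȟ^2: (0−0)−0=0 ⇒ 0

Ȟ^0 ≅ Z,  Ȟ^1 ≅ Z,  Ȟ^2 ≅ 0


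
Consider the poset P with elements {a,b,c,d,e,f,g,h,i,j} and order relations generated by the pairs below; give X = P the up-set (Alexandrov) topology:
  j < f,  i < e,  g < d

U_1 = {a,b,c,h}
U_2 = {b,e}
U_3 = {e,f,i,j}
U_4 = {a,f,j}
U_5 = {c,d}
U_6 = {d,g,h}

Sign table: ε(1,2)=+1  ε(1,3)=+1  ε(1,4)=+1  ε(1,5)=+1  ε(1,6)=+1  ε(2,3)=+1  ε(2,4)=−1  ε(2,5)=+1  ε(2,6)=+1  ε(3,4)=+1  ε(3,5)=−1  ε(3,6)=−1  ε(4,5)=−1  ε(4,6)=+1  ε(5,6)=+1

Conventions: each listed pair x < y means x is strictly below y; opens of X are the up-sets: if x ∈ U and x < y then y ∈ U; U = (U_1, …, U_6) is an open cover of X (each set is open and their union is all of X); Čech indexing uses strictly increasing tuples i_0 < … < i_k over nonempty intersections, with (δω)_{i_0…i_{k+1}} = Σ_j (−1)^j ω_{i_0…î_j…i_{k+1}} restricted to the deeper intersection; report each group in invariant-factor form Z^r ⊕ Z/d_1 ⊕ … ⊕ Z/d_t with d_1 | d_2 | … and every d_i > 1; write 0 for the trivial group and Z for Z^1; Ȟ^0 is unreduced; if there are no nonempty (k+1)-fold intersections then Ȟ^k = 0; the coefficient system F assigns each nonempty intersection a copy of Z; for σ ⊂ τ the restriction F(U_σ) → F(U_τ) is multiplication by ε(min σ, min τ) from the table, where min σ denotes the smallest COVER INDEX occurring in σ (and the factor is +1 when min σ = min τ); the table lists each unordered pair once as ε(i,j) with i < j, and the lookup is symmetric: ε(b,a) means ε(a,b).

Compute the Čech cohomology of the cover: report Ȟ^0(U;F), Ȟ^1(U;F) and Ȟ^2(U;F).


nerve of the cover:
  U12={b} U14={a} U15={c} U16={h} U23={e} U34={f,j} U56={d}
C dims 6,7; δ0: rk 5, SNF 1^5
Ȟ^0 = (6 − 5) − 0 = 1, so Ȟ^0 ≅ Z
Ȟ^1 = (7 − 0) − 5 = 2, so Ȟ^1 ≅ Z^2
Ȟ^2 = (0 − 0) − 0 = 0, so Ȟ^2 ≅ 0

Ȟ^0 ≅ Z,  Ȟ^1 ≅ Z^2,  Ȟ^2 ≅ 0


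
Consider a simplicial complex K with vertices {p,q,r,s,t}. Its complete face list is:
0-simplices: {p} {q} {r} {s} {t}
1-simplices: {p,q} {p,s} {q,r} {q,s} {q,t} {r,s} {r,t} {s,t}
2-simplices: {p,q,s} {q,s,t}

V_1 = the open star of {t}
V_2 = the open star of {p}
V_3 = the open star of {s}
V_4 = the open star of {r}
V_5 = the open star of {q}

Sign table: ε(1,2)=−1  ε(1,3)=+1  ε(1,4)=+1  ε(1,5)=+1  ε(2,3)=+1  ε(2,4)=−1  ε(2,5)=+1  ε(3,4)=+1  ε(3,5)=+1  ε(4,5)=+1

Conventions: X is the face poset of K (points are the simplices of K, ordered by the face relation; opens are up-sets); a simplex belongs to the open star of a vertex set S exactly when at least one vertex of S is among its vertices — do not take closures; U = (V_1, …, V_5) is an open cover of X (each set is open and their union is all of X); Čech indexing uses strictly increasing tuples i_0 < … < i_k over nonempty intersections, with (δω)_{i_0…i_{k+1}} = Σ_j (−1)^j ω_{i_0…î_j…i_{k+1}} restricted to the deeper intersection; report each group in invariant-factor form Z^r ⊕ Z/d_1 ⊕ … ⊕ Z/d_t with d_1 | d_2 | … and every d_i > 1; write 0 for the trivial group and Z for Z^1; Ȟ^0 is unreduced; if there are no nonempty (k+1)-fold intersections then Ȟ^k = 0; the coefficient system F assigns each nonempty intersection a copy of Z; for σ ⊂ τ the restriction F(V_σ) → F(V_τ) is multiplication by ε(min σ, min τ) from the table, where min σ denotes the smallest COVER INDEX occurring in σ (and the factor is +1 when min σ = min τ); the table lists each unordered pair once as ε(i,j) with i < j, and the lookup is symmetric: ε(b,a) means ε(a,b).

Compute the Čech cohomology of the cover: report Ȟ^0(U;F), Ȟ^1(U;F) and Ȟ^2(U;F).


Ȟ^0 ≅ Z,  Ȟ^1 ≅ Z^2,  Ȟ^2 ≅ 0

cover nerve:
  V1={{t},{q,t},{r,t},{s,t},{q,s,t}} V2={{p},{p,q},{p,s},{p,q,s}} V3={{s},{p,s},{q,s},{r,s},{s,t},{p,q,s},{q,s,t}} V4={{r},{q,r},{r,s},{r,t}} V5={{q},{p,q},{q,r},{q,s},{q,t},{p,q,s},{q,s,t}}
  V13={{s,t},{q,s,t}} V14={{r,t}} V15={{q,t},{q,s,t}} V23={{p,s},{p,q,s}} V25={{p,q},{p,q,s}} V34={{r,s}} V35={{q,s},{p,q,s},{q,s,t}} V45={{q,r}}
  V135={{q,s,t}} V235={{p,q,s}}
C dims 5,8,2; δ0: rk 4, SNF 1^4; δ1: rk 2, SNF 1^2
Ȟ^0: (5−4)−0=1 ⇒ Z
Ȟ^1: (8−2)−4=2 ⇒ Z^2
Ȟ^2: (2−0)−2=0 ⇒ 0


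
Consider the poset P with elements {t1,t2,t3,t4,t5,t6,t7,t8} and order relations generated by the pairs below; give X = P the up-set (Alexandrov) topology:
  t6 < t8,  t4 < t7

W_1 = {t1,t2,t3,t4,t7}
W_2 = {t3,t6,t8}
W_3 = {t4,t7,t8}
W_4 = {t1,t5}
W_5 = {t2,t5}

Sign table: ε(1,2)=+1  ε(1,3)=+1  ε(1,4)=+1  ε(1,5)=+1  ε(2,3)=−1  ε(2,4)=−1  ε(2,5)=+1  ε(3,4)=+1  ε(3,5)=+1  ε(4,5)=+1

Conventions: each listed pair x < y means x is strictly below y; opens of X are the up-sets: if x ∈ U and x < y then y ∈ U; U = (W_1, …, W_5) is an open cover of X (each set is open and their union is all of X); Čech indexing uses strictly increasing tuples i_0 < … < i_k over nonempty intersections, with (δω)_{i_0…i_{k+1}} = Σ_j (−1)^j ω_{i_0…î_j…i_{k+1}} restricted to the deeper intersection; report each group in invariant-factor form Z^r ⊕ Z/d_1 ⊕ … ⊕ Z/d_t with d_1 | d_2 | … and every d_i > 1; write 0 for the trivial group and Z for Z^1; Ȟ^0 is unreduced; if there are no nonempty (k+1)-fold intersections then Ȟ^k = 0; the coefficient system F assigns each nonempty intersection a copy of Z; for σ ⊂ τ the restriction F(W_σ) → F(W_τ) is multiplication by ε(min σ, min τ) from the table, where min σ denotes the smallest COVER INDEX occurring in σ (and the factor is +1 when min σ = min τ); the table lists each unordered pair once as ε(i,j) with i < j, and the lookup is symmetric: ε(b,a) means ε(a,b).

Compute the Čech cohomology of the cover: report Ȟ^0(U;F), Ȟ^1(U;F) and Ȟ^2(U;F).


Ȟ^0(U;F) ≅ 0, Ȟ^1(U;F) ≅ Z ⊕ Z/2 and Ȟ^2(U;F) ≅ 0

nonempty overlaps:
  W12={t3} W13={t4,t7} W14={t1} W15={t2} W23={t8} W45={t5}
C dims 5,6; δ0: rk 5, SNF 1^4·2
degree 0: 5−5−0 = 0 → Ȟ^0 ≅ 0
degree 1: 6−0−5 = 1 plus torsion [2] → Ȟ^1 ≅ Z ⊕ Z/2
degree 2: 0−0−0 = 0 → Ȟ^2 ≅ 0


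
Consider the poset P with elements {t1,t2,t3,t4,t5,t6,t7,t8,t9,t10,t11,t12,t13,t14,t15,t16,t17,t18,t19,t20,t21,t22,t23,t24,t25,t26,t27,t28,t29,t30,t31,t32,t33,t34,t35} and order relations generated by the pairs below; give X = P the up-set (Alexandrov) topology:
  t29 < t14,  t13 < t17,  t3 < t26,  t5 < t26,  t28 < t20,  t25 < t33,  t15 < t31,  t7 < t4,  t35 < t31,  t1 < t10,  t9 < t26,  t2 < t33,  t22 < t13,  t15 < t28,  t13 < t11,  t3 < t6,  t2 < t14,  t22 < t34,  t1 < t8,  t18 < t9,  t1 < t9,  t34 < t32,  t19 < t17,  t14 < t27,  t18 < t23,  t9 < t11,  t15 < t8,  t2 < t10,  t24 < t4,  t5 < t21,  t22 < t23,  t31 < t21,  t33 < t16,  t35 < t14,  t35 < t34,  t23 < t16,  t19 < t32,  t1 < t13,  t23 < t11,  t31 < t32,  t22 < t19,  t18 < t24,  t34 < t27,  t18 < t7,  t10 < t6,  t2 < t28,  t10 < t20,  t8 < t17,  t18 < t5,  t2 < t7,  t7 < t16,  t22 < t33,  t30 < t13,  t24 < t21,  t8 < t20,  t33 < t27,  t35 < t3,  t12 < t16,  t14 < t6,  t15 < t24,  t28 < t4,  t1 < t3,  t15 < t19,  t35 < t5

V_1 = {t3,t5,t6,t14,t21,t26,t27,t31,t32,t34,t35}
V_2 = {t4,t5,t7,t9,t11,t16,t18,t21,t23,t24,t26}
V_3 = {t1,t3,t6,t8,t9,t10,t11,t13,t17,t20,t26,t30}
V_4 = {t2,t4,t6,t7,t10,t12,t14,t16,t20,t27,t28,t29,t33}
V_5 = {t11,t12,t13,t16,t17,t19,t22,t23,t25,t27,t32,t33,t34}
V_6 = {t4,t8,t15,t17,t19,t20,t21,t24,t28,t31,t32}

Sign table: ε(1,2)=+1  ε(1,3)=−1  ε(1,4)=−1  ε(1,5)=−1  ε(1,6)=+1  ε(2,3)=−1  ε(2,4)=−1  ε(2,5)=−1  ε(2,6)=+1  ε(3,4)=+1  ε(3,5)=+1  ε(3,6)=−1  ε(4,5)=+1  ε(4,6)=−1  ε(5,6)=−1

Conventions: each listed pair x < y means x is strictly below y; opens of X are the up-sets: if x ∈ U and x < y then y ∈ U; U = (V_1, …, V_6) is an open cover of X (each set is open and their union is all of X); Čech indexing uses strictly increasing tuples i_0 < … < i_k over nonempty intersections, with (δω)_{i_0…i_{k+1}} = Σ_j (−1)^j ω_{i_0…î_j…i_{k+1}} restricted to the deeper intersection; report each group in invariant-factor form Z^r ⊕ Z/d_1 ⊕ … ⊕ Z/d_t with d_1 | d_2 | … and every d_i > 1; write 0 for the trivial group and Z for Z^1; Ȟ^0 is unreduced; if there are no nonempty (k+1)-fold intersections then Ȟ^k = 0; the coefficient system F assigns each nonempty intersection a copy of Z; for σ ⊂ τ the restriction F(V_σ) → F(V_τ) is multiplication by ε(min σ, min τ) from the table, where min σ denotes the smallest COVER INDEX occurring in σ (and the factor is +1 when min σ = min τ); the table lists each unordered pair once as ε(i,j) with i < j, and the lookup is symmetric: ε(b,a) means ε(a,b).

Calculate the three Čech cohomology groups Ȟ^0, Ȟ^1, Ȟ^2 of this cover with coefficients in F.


intersection data:
  V12={t5,t21,t26} V13={t3,t6,t26} V14={t6,t14,t27} V15={t27,t32,t34} V16={t21,t31,t32} V23={t9,t11,t26} V24={t4,t7,t16} V25={t11,t16,t23} V26={t4,t21,t24} V34={t6,t10,t20} V35={t11,t13,t17} V36={t8,t17,t20} V45={t12,t16,t27,t33} V46={t4,t20,t28} V56={t17,t19,t32}
  V123={t26} V126={t21} V134={t6} V145={t27} V156={t32} V235={t11} V245={t16} V246={t4} V346={t20} V356={t17}
C dims 6,15,10; δ0: rk 5, SNF 1^5; δ1: rk 10, SNF 1^9·2
Ȟ^0 = (6 − 5) − 0 = 1, so Ȟ^0 ≅ Z
Ȟ^1 = (15 − 10) − 5 = 0, so Ȟ^1 ≅ 0
Ȟ^2 = (10 − 0) − 10 = 0 plus torsion [2], so Ȟ^2 ≅ Z/2

Ȟ^0 ≅ Z; Ȟ^1 ≅ 0; Ȟ^2 ≅ Z/2


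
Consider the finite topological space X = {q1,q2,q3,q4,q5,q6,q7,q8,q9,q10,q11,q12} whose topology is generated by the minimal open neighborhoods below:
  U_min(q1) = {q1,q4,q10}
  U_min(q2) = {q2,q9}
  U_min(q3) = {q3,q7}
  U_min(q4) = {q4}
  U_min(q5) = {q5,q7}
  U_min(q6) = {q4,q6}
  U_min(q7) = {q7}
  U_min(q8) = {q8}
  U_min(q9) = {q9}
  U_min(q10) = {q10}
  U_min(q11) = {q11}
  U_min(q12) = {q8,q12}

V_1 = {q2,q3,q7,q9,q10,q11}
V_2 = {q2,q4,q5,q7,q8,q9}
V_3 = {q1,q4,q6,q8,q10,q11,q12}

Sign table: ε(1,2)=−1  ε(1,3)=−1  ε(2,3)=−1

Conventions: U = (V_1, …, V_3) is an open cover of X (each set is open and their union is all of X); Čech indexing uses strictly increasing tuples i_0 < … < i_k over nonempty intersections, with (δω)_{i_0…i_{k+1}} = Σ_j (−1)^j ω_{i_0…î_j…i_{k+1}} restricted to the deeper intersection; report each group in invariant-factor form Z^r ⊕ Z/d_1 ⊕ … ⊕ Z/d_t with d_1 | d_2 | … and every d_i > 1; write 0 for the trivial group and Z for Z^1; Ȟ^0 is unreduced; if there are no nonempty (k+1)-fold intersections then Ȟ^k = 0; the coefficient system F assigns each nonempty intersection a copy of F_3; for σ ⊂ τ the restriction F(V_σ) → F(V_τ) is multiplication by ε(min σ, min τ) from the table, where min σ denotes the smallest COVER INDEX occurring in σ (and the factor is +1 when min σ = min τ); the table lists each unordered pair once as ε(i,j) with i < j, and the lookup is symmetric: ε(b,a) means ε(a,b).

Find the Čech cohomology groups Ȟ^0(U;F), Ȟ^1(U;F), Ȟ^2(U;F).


intersection data:
  V12={q2,q7,q9} V13={q10,q11} V23={q4,q8}
C dims 3,3; δ0: rk_F3 3
Ȟ^0 = (3 − 3) − 0 = 0, so Ȟ^0 ≅ 0
Ȟ^1 = (3 − 0) − 3 = 0, so Ȟ^1 ≅ 0
Ȟ^2 = (0 − 0) − 0 = 0, so Ȟ^2 ≅ 0

Ȟ^0(U;F) ≅ 0,  Ȟ^1(U;F) ≅ 0,  Ȟ^2(U;F) ≅ 0


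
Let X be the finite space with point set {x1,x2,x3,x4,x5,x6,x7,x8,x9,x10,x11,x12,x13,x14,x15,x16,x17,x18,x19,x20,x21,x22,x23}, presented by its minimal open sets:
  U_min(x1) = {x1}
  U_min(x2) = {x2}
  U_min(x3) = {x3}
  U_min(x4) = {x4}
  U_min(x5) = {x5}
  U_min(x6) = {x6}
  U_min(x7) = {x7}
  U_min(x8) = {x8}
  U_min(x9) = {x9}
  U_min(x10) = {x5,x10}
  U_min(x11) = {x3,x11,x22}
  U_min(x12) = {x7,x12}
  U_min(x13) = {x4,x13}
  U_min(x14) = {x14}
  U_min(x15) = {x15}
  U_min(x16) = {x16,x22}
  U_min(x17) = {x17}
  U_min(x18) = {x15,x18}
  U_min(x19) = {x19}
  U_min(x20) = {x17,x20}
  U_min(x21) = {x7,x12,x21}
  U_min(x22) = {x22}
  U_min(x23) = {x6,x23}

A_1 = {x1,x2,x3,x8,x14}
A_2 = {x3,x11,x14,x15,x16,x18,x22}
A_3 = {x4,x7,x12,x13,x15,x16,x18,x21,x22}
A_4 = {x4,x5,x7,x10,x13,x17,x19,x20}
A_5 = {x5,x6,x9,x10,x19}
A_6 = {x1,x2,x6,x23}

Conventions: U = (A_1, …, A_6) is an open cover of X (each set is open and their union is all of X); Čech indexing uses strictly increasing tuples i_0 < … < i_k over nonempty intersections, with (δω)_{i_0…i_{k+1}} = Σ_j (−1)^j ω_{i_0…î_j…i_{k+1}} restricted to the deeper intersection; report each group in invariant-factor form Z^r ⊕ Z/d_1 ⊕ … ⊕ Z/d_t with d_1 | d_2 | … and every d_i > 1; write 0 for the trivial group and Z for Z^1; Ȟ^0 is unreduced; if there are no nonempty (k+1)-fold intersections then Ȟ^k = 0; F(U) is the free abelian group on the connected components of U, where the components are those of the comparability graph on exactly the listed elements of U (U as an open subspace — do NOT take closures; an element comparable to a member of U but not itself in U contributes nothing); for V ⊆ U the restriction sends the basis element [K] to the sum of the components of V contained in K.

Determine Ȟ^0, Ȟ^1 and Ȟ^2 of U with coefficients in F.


Ȟ^0(U;F) ≅ Z^13, Ȟ^1(U;F) ≅ 0, Ȟ^2(U;F) ≅ 0

nonempty intersections:
  A12={x3,x14} A16={x1,x2} A23={x15,x16,x18,x22} A34={x4,x7,x13} A45={x5,x10,x19} A56={x6}
components per intersection:
  A1: {x1} {x2} {x3} {x8} {x14}
  A2: {x3,x11,x16,x22} {x14} {x15,x18}
  A3: {x4,x13} {x7,x12,x21} {x15,x18} {x16,x22}
  A4: {x4,x13} {x5,x10} {x7} {x17,x20} {x19}
  A5: {x5,x10} {x6} {x9} {x19}
  A6: {x1} {x2} {x6,x23}
  A12: {x3} {x14}
  A16: {x1} {x2}
  A23: {x15,x18} {x16,x22}
  A34: {x4,x13} {x7}
  A45: {x5,x10} {x19}
  A56: {x6}
C dims 24,11; δ0: rk 11, SNF 1^11
Ȟ^0: (24−11)−0=13 ⇒ Z^13
Ȟ^1: (11−0)−11=0 ⇒ 0
Ȟ^2: (0−0)−0=0 ⇒ 0


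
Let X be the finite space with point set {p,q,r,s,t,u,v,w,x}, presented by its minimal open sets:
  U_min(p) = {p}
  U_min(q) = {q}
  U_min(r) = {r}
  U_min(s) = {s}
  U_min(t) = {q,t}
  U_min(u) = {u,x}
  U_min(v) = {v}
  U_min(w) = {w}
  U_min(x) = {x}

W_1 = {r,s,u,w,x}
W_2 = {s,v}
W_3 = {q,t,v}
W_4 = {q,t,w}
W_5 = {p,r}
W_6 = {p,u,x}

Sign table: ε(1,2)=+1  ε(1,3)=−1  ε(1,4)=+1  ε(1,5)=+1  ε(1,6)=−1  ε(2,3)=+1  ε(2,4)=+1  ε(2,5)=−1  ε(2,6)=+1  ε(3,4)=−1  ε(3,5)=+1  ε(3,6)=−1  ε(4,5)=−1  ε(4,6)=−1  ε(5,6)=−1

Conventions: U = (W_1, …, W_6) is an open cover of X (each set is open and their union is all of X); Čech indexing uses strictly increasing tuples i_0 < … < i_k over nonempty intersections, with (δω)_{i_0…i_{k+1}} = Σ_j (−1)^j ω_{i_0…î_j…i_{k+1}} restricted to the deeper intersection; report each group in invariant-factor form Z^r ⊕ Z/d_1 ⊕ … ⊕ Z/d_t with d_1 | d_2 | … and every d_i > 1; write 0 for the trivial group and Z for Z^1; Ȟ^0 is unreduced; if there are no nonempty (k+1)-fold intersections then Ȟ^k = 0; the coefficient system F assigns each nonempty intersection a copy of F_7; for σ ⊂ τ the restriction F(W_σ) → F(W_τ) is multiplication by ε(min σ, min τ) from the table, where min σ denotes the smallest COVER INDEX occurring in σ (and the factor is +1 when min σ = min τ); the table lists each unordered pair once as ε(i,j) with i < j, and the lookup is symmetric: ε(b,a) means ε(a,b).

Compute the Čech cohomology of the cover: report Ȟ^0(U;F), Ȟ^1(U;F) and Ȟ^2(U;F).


Ȟ^0 = 0, Ȟ^1 = Z/7 and Ȟ^2 = 0

nonempty intersections:
  W12={s} W14={w} W15={r} W16={u,x} W23={v} W34={q,t} W56={p}
C dims 6,7; δ0: rk_F7 6
Ȟ^0: (6−6)−0=0 ⇒ 0
Ȟ^1: (7−0)−6=1 ⇒ Z/7
Ȟ^2: (0−0)−0=0 ⇒ 0


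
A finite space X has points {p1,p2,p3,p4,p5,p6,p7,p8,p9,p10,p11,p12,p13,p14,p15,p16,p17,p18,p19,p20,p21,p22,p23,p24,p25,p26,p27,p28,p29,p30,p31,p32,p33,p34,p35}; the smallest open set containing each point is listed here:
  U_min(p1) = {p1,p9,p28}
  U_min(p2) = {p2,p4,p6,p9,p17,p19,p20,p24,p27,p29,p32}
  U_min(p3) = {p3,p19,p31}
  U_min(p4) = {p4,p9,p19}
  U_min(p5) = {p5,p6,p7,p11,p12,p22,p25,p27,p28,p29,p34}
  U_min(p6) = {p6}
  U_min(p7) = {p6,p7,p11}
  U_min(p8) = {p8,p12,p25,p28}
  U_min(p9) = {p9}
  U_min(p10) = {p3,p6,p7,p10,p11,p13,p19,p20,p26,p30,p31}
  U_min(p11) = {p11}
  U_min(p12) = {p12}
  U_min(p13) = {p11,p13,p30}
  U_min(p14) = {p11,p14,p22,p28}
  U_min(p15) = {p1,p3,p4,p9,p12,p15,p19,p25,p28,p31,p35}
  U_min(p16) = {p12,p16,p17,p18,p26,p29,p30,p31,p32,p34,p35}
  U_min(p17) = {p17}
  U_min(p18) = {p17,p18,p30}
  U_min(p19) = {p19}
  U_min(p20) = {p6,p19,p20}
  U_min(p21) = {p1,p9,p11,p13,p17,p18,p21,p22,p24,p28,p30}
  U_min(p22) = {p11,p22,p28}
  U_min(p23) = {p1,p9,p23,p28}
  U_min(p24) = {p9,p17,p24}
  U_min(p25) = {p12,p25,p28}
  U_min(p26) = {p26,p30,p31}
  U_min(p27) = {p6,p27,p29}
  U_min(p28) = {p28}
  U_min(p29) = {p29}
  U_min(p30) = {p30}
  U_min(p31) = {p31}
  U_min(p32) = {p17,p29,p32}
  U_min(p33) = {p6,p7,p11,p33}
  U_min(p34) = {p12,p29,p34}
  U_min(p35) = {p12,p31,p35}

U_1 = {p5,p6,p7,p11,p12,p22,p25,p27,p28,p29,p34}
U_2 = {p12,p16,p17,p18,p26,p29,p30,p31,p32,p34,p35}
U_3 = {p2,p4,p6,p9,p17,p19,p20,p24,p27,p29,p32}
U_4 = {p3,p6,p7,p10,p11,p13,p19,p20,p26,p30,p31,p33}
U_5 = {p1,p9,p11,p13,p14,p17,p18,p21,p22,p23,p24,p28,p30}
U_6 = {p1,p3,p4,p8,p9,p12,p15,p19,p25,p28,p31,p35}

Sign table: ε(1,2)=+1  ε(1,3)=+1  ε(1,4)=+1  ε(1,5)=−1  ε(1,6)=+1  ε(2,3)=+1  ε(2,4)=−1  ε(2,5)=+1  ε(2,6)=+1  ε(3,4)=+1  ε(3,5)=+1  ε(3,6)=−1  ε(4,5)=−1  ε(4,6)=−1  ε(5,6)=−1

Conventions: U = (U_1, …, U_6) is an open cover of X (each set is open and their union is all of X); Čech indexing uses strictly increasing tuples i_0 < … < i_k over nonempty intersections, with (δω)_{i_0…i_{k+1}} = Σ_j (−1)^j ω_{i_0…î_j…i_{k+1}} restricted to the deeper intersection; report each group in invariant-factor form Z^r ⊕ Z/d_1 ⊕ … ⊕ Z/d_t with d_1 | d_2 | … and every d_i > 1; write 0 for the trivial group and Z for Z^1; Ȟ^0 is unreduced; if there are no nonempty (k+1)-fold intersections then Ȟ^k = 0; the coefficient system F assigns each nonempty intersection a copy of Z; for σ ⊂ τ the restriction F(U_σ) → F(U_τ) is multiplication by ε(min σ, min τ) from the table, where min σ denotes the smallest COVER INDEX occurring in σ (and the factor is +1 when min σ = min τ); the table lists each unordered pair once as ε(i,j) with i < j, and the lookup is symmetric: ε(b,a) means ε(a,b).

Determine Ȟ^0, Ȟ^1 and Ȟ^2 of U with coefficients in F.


nerve simplices:
  U12={p12,p29,p34} U13={p6,p27,p29} U14={p6,p7,p11} U15={p11,p22,p28} U16={p12,p25,p28} U23={p17,p29,p32} U24={p26,p30,p31} U25={p17,p18,p30} U26={p12,p31,p35} U34={p6,p19,p20} U35={p9,p17,p24} U36={p4,p9,p19} U45={p11,p13,p30} U46={p3,p19,p31} U56={p1,p9,p28}
  U123={p29} U126={p12} U134={p6} U145={p11} U156={p28} U235={p17} U245={p30} U246={p31} U346={p19} U356={p9}
C dims 6,15,10; δ0: rk 6, SNF 1^5·2; δ1: rk 9, SNF 1^9
degree 0: 6−6−0 = 0 → Ȟ^0 ≅ 0
degree 1: 15−9−6 = 0 plus torsion [2] → Ȟ^1 ≅ Z/2
degree 2: 10−0−9 = 1 → Ȟ^2 ≅ Z

Ȟ^0 = 0, Ȟ^1 = Z/2 and Ȟ^2 = Z


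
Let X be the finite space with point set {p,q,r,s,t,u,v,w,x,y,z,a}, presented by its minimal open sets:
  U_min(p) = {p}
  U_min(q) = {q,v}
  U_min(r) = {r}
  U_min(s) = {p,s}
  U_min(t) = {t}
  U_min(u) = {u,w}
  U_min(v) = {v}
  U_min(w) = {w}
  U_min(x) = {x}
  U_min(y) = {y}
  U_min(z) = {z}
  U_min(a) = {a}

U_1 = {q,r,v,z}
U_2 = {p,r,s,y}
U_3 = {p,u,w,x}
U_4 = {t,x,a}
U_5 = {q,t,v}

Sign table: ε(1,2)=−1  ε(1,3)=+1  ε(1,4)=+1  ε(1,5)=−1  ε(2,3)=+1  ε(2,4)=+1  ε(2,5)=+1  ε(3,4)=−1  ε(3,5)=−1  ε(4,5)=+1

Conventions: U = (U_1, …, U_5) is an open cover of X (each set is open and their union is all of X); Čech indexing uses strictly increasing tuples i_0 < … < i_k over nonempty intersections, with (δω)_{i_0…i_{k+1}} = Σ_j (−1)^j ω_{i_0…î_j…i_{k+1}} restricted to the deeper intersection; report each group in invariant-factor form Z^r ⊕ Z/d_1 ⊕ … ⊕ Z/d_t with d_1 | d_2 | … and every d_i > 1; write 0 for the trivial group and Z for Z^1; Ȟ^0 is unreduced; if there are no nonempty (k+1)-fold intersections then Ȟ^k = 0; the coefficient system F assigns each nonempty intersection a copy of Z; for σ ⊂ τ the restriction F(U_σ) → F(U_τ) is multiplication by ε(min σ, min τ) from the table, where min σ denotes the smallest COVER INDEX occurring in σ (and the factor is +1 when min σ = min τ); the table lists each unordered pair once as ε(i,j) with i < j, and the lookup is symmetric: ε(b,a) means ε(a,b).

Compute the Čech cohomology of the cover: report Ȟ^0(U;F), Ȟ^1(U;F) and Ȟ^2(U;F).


Ȟ^0 ≅ 0,  Ȟ^1 ≅ Z/2,  Ȟ^2 ≅ 0

nerve simplices:
  U12={r} U15={q,v} U23={p} U34={x} U45={t}
C dims 5,5; δ0: rk 5, SNF 1^4·2
degree 0: 5−5−0 = 0 → Ȟ^0 ≅ 0
degree 1: 5−0−5 = 0 plus torsion [2] → Ȟ^1 ≅ Z/2
degree 2: 0−0−0 = 0 → Ȟ^2 ≅ 0


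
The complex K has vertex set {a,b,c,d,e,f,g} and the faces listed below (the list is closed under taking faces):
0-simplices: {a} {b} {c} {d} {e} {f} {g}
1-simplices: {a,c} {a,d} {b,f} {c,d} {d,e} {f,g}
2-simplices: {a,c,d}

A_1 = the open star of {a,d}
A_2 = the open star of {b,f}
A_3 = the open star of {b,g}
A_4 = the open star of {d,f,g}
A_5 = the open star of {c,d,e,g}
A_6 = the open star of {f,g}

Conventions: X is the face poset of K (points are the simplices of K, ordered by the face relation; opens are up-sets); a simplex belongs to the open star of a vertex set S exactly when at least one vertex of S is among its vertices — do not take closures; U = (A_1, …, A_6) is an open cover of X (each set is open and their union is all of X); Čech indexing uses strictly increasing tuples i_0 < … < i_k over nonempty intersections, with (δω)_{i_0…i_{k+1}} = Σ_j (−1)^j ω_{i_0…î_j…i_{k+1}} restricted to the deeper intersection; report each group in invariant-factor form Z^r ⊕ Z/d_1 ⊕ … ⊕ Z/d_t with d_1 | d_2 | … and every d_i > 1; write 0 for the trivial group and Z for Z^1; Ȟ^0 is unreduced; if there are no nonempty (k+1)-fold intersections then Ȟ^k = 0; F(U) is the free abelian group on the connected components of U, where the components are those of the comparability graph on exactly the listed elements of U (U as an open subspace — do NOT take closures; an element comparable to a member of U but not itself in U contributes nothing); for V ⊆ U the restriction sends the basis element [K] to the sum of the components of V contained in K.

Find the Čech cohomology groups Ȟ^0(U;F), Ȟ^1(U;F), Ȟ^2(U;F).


Ȟ^0 = Z^2,  Ȟ^1 = 0,  Ȟ^2 = 0

nerve of the cover:
  A1={{a},{d},{a,c},{a,d},{c,d},{d,e},{a,c,d}} A2={{b},{f},{b,f},{f,g}} A3={{b},{g},{b,f},{f,g}} A4={{d},{f},{g},{a,d},{b,f},{c,d},{d,e},{f,g},{a,c,d}} A5={{c},{d},{e},{g},{a,c},{a,d},{c,d},{d,e},{f,g},{a,c,d}} A6={{f},{g},{b,f},{f,g}}
  A14={{d},{a,d},{c,d},{d,e},{a,c,d}} A15={{d},{a,c},{a,d},{c,d},{d,e},{a,c,d}} A23={{b},{b,f},{f,g}} A24={{f},{b,f},{f,g}} A25={{f,g}} A26={{f},{b,f},{f,g}} A34={{g},{b,f},{f,g}} A35={{g},{f,g}} A36={{g},{b,f},{f,g}} A45={{d},{g},{a,d},{c,d},{d,e},{f,g},{a,c,d}} A46={{f},{g},{b,f},{f,g}} A56={{g},{f,g}}
  A145={{d},{a,d},{c,d},{d,e},{a,c,d}} A234={{b,f},{f,g}} A235={{f,g}} A236={{b,f},{f,g}} A245={{f,g}} A246={{f},{b,f},{f,g}} A256={{f,g}} A345={{g},{f,g}} A346={{g},{b,f},{f,g}} A356={{g},{f,g}} A456={{g},{f,g}}
  A2345={{f,g}} A2346={{b,f},{f,g}} A2356={{f,g}} A2456={{f,g}} A3456={{g},{f,g}}
  A23456={{f,g}}
components per intersection:
  A1: {{a},{d},{a,c},{a,d},{c,d},{d,e},{a,c,d}}
  A2: {{b},{f},{b,f},{f,g}}
  A3: {{b},{b,f}} {{g},{f,g}}
  A4: {{d},{a,d},{c,d},{d,e},{a,c,d}} {{f},{g},{b,f},{f,g}}
  A5: {{c},{d},{e},{a,c},{a,d},{c,d},{d,e},{a,c,d}} {{g},{f,g}}
  A6: {{f},{g},{b,f},{f,g}}
  A14: {{d},{a,d},{c,d},{d,e},{a,c,d}}
  A15: {{d},{a,c},{a,d},{c,d},{d,e},{a,c,d}}
  A23: {{b},{b,f}} {{f,g}}
  A24: {{f},{b,f},{f,g}}
  A25: {{f,g}}
  A26: {{f},{b,f},{f,g}}
  A34: {{g},{f,g}} {{b,f}}
  A35: {{g},{f,g}}
  A36: {{g},{f,g}} {{b,f}}
  A45: {{d},{a,d},{c,d},{d,e},{a,c,d}} {{g},{f,g}}
  A46: {{f},{g},{b,f},{f,g}}
  A56: {{g},{f,g}}
  A145: {{d},{a,d},{c,d},{d,e},{a,c,d}}
  A234: {{b,f}} {{f,g}}
  A235: {{f,g}}
  A236: {{b,f}} {{f,g}}
  A245: {{f,g}}
  A246: {{f},{b,f},{f,g}}
  A256: {{f,g}}
  A345: {{g},{f,g}}
  A346: {{g},{f,g}} {{b,f}}
  A356: {{g},{f,g}}
  A456: {{g},{f,g}}
  A2345: {{f,g}}
  A2346: {{b,f}} {{f,g}}
  A2356: {{f,g}}
  A2456: {{f,g}}
  A3456: {{g},{f,g}}
  A23456: {{f,g}}
C dims 9,16,14,6; δ0: rk 7, SNF 1^7; δ1: rk 9, SNF 1^9; δ2: rk 5, SNF 1^5
Ȟ^0 = (9 − 7) − 0 = 2, so Ȟ^0 ≅ Z^2
Ȟ^1 = (16 − 9) − 7 = 0, so Ȟ^1 ≅ 0
Ȟ^2 = (14 − 5) − 9 = 0, so Ȟ^2 ≅ 0


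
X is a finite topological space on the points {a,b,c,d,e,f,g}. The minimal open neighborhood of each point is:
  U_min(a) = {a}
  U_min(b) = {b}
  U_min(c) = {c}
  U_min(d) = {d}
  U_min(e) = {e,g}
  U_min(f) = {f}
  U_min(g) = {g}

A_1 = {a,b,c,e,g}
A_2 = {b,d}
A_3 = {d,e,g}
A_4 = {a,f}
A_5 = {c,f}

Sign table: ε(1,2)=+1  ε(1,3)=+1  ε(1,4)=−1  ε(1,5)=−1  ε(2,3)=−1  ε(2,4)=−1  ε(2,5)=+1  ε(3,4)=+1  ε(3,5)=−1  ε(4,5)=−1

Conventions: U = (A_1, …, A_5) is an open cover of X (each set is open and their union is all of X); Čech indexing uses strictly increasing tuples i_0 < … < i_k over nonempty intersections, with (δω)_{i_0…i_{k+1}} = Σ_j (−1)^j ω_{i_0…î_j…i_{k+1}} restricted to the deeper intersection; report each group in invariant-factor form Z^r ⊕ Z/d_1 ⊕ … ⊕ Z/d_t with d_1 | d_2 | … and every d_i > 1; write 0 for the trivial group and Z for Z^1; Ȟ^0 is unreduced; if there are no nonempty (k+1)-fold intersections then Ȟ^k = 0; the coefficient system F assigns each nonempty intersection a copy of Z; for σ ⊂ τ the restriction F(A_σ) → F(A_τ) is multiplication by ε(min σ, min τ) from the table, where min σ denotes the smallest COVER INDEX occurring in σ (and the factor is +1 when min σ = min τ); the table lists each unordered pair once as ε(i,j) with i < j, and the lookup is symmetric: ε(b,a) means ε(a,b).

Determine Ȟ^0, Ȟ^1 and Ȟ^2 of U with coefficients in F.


nonempty intersections:
  A12={b} A13={e,g} A14={a} A15={c} A23={d} A45={f}
C dims 5,6; δ0: rk 5, SNF 1^4·2
Ȟ^0: (5−5)−0=0 ⇒ 0
Ȟ^1: (6−0)−5=1 plus torsion [2] ⇒ Z ⊕ Z/2
Ȟ^2: (0−0)−0=0 ⇒ 0

Ȟ^0(U;F) ≅ 0, Ȟ^1(U;F) ≅ Z ⊕ Z/2, Ȟ^2(U;F) ≅ 0


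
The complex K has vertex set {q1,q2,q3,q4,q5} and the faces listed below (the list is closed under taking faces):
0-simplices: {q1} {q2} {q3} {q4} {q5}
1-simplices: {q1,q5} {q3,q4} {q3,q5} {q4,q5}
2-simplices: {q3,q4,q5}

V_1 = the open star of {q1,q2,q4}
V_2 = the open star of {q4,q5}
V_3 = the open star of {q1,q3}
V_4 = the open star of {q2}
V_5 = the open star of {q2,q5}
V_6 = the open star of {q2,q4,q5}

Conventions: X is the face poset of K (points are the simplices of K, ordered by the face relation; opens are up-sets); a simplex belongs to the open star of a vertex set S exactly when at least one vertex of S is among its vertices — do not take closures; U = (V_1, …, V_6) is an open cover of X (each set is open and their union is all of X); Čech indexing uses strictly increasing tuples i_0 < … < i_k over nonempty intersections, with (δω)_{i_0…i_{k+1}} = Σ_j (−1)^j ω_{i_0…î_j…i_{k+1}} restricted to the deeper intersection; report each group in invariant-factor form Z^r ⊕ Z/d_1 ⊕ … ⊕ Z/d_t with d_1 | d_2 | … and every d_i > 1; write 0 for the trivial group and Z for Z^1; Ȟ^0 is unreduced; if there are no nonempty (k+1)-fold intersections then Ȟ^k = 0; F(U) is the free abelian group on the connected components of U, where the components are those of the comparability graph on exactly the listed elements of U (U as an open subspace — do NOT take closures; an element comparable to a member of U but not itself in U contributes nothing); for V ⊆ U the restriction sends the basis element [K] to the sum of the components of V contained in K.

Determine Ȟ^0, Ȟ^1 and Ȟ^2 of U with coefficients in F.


Ȟ^0 = Z^2; Ȟ^1 = 0; Ȟ^2 = 0

nerve of the cover:
  V1={{q1},{q2},{q4},{q1,q5},{q3,q4},{q4,q5},{q3,q4,q5}} V2={{q4},{q5},{q1,q5},{q3,q4},{q3,q5},{q4,q5},{q3,q4,q5}} V3={{q1},{q3},{q1,q5},{q3,q4},{q3,q5},{q3,q4,q5}} V4={{q2}} V5={{q2},{q5},{q1,q5},{q3,q5},{q4,q5},{q3,q4,q5}} V6={{q2},{q4},{q5},{q1,q5},{q3,q4},{q3,q5},{q4,q5},{q3,q4,q5}}
  V12={{q4},{q1,q5},{q3,q4},{q4,q5},{q3,q4,q5}} V13={{q1},{q1,q5},{q3,q4},{q3,q4,q5}} V14={{q2}} V15={{q2},{q1,q5},{q4,q5},{q3,q4,q5}} V16={{q2},{q4},{q1,q5},{q3,q4},{q4,q5},{q3,q4,q5}} V23={{q1,q5},{q3,q4},{q3,q5},{q3,q4,q5}} V25={{q5},{q1,q5},{q3,q5},{q4,q5},{q3,q4,q5}} V26={{q4},{q5},{q1,q5},{q3,q4},{q3,q5},{q4,q5},{q3,q4,q5}} V35={{q1,q5},{q3,q5},{q3,q4,q5}} V36={{q1,q5},{q3,q4},{q3,q5},{q3,q4,q5}} V45={{q2}} V46={{q2}} V56={{q2},{q5},{q1,q5},{q3,q5},{q4,q5},{q3,q4,q5}}
  V123={{q1,q5},{q3,q4},{q3,q4,q5}} V125={{q1,q5},{q4,q5},{q3,q4,q5}} V126={{q4},{q1,q5},{q3,q4},{q4,q5},{q3,q4,q5}} V135={{q1,q5},{q3,q4,q5}} V136={{q1,q5},{q3,q4},{q3,q4,q5}} V145={{q2}} V146={{q2}} V156={{q2},{q1,q5},{q4,q5},{q3,q4,q5}} V235={{q1,q5},{q3,q5},{q3,q4,q5}} V236={{q1,q5},{q3,q4},{q3,q5},{q3,q4,q5}} V256={{q5},{q1,q5},{q3,q5},{q4,q5},{q3,q4,q5}} V356={{q1,q5},{q3,q5},{q3,q4,q5}} V456={{q2}}
  V1235={{q1,q5},{q3,q4,q5}} V1236={{q1,q5},{q3,q4},{q3,q4,q5}} V1256={{q1,q5},{q4,q5},{q3,q4,q5}} V1356={{q1,q5},{q3,q4,q5}} V1456={{q2}} V2356={{q1,q5},{q3,q5},{q3,q4,q5}}
  V12356={{q1,q5},{q3,q4,q5}}
components per intersection:
  V1: {{q1},{q1,q5}} {{q2}} {{q4},{q3,q4},{q4,q5},{q3,q4,q5}}
  V2: {{q4},{q5},{q1,q5},{q3,q4},{q3,q5},{q4,q5},{q3,q4,q5}}
  V3: {{q1},{q1,q5}} {{q3},{q3,q4},{q3,q5},{q3,q4,q5}}
  V4: {{q2}}
  V5: {{q2}} {{q5},{q1,q5},{q3,q5},{q4,q5},{q3,q4,q5}}
  V6: {{q2}} {{q4},{q5},{q1,q5},{q3,q4},{q3,q5},{q4,q5},{q3,q4,q5}}
  V12: {{q4},{q3,q4},{q4,q5},{q3,q4,q5}} {{q1,q5}}
  V13: {{q1},{q1,q5}} {{q3,q4},{q3,q4,q5}}
  V14: {{q2}}
  V15: {{q2}} {{q1,q5}} {{q4,q5},{q3,q4,q5}}
  V16: {{q2}} {{q4},{q3,q4},{q4,q5},{q3,q4,q5}} {{q1,q5}}
  V23: {{q1,q5}} {{q3,q4},{q3,q5},{q3,q4,q5}}
  V25: {{q5},{q1,q5},{q3,q5},{q4,q5},{q3,q4,q5}}
  V26: {{q4},{q5},{q1,q5},{q3,q4},{q3,q5},{q4,q5},{q3,q4,q5}}
  V35: {{q1,q5}} {{q3,q5},{q3,q4,q5}}
  V36: {{q1,q5}} {{q3,q4},{q3,q5},{q3,q4,q5}}
  V45: {{q2}}
  V46: {{q2}}
  V56: {{q2}} {{q5},{q1,q5},{q3,q5},{q4,q5},{q3,q4,q5}}
  V123: {{q1,q5}} {{q3,q4},{q3,q4,q5}}
  V125: {{q1,q5}} {{q4,q5},{q3,q4,q5}}
  V126: {{q4},{q3,q4},{q4,q5},{q3,q4,q5}} {{q1,q5}}
  V135: {{q1,q5}} {{q3,q4,q5}}
  V136: {{q1,q5}} {{q3,q4},{q3,q4,q5}}
  V145: {{q2}}
  V146: {{q2}}
  V156: {{q2}} {{q1,q5}} {{q4,q5},{q3,q4,q5}}
  V235: {{q1,q5}} {{q3,q5},{q3,q4,q5}}
  V236: {{q1,q5}} {{q3,q4},{q3,q5},{q3,q4,q5}}
  V256: {{q5},{q1,q5},{q3,q5},{q4,q5},{q3,q4,q5}}
  V356: {{q1,q5}} {{q3,q5},{q3,q4,q5}}
  V456: {{q2}}
  V1235: {{q1,q5}} {{q3,q4,q5}}
  V1236: {{q1,q5}} {{q3,q4},{q3,q4,q5}}
  V1256: {{q1,q5}} {{q4,q5},{q3,q4,q5}}
  V1356: {{q1,q5}} {{q3,q4,q5}}
  V1456: {{q2}}
  V2356: {{q1,q5}} {{q3,q5},{q3,q4,q5}}
  V12356: {{q1,q5}} {{q3,q4,q5}}
C dims 11,23,23,11; δ0: rk 9, SNF 1^9; δ1: rk 14, SNF 1^14; δ2: rk 9, SNF 1^9
Ȟ^0 = (11 − 9) − 0 = 2, so Ȟ^0 ≅ Z^2
Ȟ^1 = (23 − 14) − 9 = 0, so Ȟ^1 ≅ 0
Ȟ^2 = (23 − 9) − 14 = 0, so Ȟ^2 ≅ 0


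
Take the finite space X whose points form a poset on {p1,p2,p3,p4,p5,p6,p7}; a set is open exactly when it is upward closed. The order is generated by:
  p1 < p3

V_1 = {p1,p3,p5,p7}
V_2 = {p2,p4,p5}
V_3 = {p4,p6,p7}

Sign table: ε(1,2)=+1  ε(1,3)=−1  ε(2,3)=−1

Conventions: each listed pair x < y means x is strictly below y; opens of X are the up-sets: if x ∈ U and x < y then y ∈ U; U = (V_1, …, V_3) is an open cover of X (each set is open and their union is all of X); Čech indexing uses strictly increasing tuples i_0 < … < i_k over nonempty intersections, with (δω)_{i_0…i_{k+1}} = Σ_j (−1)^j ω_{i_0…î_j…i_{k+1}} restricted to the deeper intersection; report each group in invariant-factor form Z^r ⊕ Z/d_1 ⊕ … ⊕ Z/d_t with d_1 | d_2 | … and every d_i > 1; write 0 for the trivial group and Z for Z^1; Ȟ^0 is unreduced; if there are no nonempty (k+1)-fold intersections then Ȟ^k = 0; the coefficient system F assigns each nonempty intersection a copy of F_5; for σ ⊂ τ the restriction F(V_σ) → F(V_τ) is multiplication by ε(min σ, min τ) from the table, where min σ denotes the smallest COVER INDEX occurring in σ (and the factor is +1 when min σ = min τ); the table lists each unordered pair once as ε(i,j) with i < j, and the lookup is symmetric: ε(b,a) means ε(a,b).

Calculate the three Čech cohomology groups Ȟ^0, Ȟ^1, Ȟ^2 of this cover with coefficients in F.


nonempty intersections:
  V12={p5} V13={p7} V23={p4}
C dims 3,3; δ0: rk_F5 2
Ȟ^0: (3−2)−0=1 ⇒ Z/5
Ȟ^1: (3−0)−2=1 ⇒ Z/5
Ȟ^2: (0−0)−0=0 ⇒ 0

Ȟ^0 ≅ Z/5,  Ȟ^1 ≅ Z/5,  Ȟ^2 ≅ 0


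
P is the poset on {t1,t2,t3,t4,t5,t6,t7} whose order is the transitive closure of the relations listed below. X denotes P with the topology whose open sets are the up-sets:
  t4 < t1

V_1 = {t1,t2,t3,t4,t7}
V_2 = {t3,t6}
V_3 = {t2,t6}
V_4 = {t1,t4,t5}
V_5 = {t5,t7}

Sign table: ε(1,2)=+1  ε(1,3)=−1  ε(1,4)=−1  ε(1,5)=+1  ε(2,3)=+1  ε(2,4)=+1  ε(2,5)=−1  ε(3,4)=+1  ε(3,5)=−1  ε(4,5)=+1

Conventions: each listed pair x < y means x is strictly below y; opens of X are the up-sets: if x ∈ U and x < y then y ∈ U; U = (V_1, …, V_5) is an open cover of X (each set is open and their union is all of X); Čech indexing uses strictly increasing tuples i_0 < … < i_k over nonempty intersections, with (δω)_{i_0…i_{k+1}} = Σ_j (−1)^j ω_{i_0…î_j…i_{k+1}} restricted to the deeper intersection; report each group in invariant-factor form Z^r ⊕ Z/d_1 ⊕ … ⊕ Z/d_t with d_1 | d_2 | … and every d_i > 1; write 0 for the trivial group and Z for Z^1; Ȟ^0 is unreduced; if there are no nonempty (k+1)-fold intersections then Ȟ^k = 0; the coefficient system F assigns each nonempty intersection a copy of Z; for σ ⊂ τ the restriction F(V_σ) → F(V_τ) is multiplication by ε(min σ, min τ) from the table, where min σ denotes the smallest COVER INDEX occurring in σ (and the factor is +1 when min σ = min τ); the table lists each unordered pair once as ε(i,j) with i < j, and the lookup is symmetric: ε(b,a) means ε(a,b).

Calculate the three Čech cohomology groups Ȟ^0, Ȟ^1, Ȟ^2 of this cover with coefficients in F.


nonempty intersections:
  V12={t3} V13={t2} V14={t1,t4} V15={t7} V23={t6} V45={t5}
C dims 5,6; δ0: rk 5, SNF 1^4·2
Ȟ^0: (5−5)−0=0 ⇒ 0
Ȟ^1: (6−0)−5=1 plus torsion [2] ⇒ Z ⊕ Z/2
Ȟ^2: (0−0)−0=0 ⇒ 0

Ȟ^0 = 0; Ȟ^1 = Z ⊕ Z/2; Ȟ^2 = 0
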